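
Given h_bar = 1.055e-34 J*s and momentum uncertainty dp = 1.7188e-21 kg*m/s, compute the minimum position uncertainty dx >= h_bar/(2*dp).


dx = h_bar / (2 * dp)
= 1.055e-34 / (2 * 1.7188e-21)
= 1.055e-34 / 3.4376e-21
= 3.0690e-14 m

3.0690e-14


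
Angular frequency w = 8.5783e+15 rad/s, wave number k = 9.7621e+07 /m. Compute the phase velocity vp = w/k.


vp = w / k
= 8.5783e+15 / 9.7621e+07
= 8.7874e+07 m/s

8.7874e+07


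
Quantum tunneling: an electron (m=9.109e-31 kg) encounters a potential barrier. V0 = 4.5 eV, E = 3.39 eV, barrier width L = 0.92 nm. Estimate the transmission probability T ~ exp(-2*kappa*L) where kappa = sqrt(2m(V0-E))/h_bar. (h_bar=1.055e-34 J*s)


V0 - E = 1.11 eV = 1.7782e-19 J
kappa = sqrt(2 * m * (V0-E)) / h_bar
= sqrt(2 * 9.109e-31 * 1.7782e-19) / 1.055e-34
= 5.3950e+09 /m
2*kappa*L = 2 * 5.3950e+09 * 0.92e-9
= 9.9268
T = exp(-9.9268) = 4.884877e-05

4.884877e-05


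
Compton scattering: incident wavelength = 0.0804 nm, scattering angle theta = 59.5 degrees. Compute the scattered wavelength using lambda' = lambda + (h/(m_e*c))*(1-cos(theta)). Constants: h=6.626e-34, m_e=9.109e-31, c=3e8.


Compton wavelength: h/(m_e*c) = 2.4247e-12 m
d_lambda = 2.4247e-12 * (1 - cos(59.5 deg))
= 2.4247e-12 * 0.492462
= 1.1941e-12 m = 0.001194 nm
lambda' = 0.0804 + 0.001194
= 0.081594 nm

0.081594


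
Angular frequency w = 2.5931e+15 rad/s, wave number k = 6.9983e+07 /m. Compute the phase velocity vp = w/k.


vp = w / k
= 2.5931e+15 / 6.9983e+07
= 3.7053e+07 m/s

3.7053e+07


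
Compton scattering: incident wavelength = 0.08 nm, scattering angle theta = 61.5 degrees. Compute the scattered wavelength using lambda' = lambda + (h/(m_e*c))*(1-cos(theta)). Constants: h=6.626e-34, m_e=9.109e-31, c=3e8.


Compton wavelength: h/(m_e*c) = 2.4247e-12 m
d_lambda = 2.4247e-12 * (1 - cos(61.5 deg))
= 2.4247e-12 * 0.522841
= 1.2677e-12 m = 0.001268 nm
lambda' = 0.08 + 0.001268
= 0.081268 nm

0.081268


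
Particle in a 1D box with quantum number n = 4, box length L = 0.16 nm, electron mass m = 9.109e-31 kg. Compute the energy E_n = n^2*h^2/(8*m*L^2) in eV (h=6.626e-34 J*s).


E = n^2 * h^2 / (8 * m * L^2)
= 4^2 * (6.626e-34)^2 / (8 * 9.109e-31 * (0.16e-9)^2)
= 16 * 4.3904e-67 / (8 * 9.109e-31 * 2.5600e-20)
= 3.7655e-17 J
= 235.0497 eV

235.0497


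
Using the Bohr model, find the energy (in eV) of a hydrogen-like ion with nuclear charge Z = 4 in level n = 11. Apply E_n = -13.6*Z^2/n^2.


E_n = -13.6 * Z^2 / n^2
= -13.6 * 4^2 / 11^2
= -13.6 * 16 / 121
= -1.7983 eV

-1.7983


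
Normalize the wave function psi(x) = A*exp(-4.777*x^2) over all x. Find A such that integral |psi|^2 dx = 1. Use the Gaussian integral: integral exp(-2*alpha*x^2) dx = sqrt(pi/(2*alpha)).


integral |psi|^2 dx = A^2 * sqrt(pi/(2*alpha)) = 1
A^2 = sqrt(2*alpha/pi)
= sqrt(2 * 4.777 / pi)
= 1.743884
A = sqrt(1.743884)
= 1.3206

1.3206


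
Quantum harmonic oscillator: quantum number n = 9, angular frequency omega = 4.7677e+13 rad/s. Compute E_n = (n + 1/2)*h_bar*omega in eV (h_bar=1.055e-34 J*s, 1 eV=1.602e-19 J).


E = (n + 1/2) * h_bar * omega
= (9 + 0.5) * 1.055e-34 * 4.7677e+13
= 9.5 * 5.0299e-21
= 4.7784e-20 J
= 0.2983 eV

0.2983


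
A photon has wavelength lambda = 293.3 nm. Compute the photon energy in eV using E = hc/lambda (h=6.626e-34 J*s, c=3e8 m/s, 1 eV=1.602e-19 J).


E = hc / lambda
= (6.626e-34)(3e8) / (293.3e-9)
= 1.9878e-25 / 2.9330e-07
= 6.7774e-19 J
Converting to eV: 6.7774e-19 / 1.602e-19
= 4.2306 eV

4.2306


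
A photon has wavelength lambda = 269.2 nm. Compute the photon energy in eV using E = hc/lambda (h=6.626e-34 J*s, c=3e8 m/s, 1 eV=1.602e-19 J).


E = hc / lambda
= (6.626e-34)(3e8) / (269.2e-9)
= 1.9878e-25 / 2.6920e-07
= 7.3841e-19 J
Converting to eV: 7.3841e-19 / 1.602e-19
= 4.6093 eV

4.6093


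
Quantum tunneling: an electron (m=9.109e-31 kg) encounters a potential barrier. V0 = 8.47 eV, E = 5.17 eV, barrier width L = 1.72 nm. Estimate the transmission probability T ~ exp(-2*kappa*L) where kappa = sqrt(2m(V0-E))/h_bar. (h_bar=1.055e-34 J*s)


V0 - E = 3.3 eV = 5.2866e-19 J
kappa = sqrt(2 * m * (V0-E)) / h_bar
= sqrt(2 * 9.109e-31 * 5.2866e-19) / 1.055e-34
= 9.3022e+09 /m
2*kappa*L = 2 * 9.3022e+09 * 1.72e-9
= 31.9996
T = exp(-31.9996) = 1.266922e-14

1.266922e-14


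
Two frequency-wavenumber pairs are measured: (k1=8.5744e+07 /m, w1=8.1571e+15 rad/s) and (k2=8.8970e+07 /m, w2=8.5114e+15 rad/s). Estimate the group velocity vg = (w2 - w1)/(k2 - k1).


vg = (w2 - w1) / (k2 - k1)
= (8.5114e+15 - 8.1571e+15) / (8.8970e+07 - 8.5744e+07)
= 3.5430e+14 / 3.2260e+06
= 1.0983e+08 m/s

1.0983e+08


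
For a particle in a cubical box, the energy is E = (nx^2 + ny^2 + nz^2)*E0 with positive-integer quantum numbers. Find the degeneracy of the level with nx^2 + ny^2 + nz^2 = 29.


Enumerate all (nx, ny, nz) with nx^2 + ny^2 + nz^2 = 29:
(2,3,4)
(2,4,3)
(3,2,4)
(3,4,2)
(4,2,3)
(4,3,2)
Total degeneracy = 6

6


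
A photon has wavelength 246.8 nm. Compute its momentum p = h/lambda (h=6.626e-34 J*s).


p = h / lambda
= 6.626e-34 / (246.8e-9)
= 6.626e-34 / 2.4680e-07
= 2.6848e-27 kg*m/s

2.6848e-27


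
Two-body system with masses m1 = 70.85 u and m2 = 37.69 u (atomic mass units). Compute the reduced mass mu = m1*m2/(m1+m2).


mu = m1 * m2 / (m1 + m2)
= 70.85 * 37.69 / (70.85 + 37.69)
= 2670.3365 / 108.54
= 24.6023 u

24.6023


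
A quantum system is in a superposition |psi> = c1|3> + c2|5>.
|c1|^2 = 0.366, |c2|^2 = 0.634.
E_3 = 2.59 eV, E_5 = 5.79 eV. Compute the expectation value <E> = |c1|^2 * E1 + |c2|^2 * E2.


<E> = |c1|^2 * E1 + |c2|^2 * E2
= 0.366 * 2.59 + 0.634 * 5.79
= 0.9479 + 3.6709
= 4.6188 eV

4.6188


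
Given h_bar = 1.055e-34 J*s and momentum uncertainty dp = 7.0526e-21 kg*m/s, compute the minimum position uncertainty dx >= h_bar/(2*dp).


dx = h_bar / (2 * dp)
= 1.055e-34 / (2 * 7.0526e-21)
= 1.055e-34 / 1.4105e-20
= 7.4795e-15 m

7.4795e-15


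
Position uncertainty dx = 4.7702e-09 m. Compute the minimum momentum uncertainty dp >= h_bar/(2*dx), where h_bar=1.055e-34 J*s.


dp = h_bar / (2 * dx)
= 1.055e-34 / (2 * 4.7702e-09)
= 1.055e-34 / 9.5404e-09
= 1.1058e-26 kg*m/s

1.1058e-26


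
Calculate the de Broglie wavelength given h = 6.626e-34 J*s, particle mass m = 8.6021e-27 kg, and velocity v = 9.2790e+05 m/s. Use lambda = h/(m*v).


lambda = h / (m * v)
= 6.626e-34 / (8.6021e-27 * 9.2790e+05)
= 6.626e-34 / 7.9819e-21
= 8.3013e-14 m

8.3013e-14


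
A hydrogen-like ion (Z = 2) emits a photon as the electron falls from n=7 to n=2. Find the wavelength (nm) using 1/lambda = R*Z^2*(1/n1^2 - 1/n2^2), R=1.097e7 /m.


1/lambda = R * Z^2 * (1/n1^2 - 1/n2^2)
= 1.097e7 * 2^2 * (1/2^2 - 1/7^2)
= 1.097e7 * 4 * (0.25 - 0.020408)
= 1.0074e+07 /m
lambda = 1 / 1.0074e+07
= 99.2606 nm

99.2606


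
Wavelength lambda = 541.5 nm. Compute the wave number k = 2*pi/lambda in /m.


k = 2 * pi / lambda
= 6.2832 / (541.5e-9)
= 6.2832 / 5.4150e-07
= 1.1603e+07 /m

1.1603e+07


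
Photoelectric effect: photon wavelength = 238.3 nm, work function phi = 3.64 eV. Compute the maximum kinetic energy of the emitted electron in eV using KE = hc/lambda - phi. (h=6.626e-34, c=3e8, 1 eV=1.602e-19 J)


E_photon = hc / lambda
= (6.626e-34)(3e8) / (238.3e-9)
= 8.3416e-19 J
= 5.207 eV
KE = E_photon - phi
= 5.207 - 3.64
= 1.567 eV

1.567


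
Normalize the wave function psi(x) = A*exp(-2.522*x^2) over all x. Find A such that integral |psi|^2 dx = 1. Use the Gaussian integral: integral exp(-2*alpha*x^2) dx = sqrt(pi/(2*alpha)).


integral |psi|^2 dx = A^2 * sqrt(pi/(2*alpha)) = 1
A^2 = sqrt(2*alpha/pi)
= sqrt(2 * 2.522 / pi)
= 1.267105
A = sqrt(1.267105)
= 1.1257

1.1257


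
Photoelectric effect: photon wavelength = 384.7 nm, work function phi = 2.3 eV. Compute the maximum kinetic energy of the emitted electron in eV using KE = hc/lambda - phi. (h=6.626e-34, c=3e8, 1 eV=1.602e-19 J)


E_photon = hc / lambda
= (6.626e-34)(3e8) / (384.7e-9)
= 5.1671e-19 J
= 3.2254 eV
KE = E_photon - phi
= 3.2254 - 2.3
= 0.9254 eV

0.9254


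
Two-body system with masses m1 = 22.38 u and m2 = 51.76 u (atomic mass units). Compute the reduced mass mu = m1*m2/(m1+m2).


mu = m1 * m2 / (m1 + m2)
= 22.38 * 51.76 / (22.38 + 51.76)
= 1158.3888 / 74.14
= 15.6243 u

15.6243


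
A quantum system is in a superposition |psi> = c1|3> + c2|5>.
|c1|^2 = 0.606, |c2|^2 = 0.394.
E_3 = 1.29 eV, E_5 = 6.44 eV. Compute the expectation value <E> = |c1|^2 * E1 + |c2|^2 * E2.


<E> = |c1|^2 * E1 + |c2|^2 * E2
= 0.606 * 1.29 + 0.394 * 6.44
= 0.7817 + 2.5374
= 3.3191 eV

3.3191


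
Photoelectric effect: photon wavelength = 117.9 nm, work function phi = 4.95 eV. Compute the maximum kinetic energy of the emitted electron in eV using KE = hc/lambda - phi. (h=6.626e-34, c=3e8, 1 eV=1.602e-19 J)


E_photon = hc / lambda
= (6.626e-34)(3e8) / (117.9e-9)
= 1.6860e-18 J
= 10.5244 eV
KE = E_photon - phi
= 10.5244 - 4.95
= 5.5744 eV

5.5744


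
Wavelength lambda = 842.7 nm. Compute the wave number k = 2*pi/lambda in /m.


k = 2 * pi / lambda
= 6.2832 / (842.7e-9)
= 6.2832 / 8.4270e-07
= 7.4560e+06 /m

7.4560e+06


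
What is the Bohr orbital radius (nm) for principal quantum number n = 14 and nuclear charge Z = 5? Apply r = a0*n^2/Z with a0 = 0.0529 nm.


r = a0 * n^2 / Z
= 0.0529 * 14^2 / 5
= 0.0529 * 196 / 5
= 2.0737 nm

2.0737


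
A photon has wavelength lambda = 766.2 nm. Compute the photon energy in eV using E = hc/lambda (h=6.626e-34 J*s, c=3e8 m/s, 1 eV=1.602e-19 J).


E = hc / lambda
= (6.626e-34)(3e8) / (766.2e-9)
= 1.9878e-25 / 7.6620e-07
= 2.5944e-19 J
Converting to eV: 2.5944e-19 / 1.602e-19
= 1.6195 eV

1.6195


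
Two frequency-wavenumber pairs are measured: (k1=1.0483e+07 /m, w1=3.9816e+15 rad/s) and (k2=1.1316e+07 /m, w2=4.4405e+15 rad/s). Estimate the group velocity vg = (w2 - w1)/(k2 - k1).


vg = (w2 - w1) / (k2 - k1)
= (4.4405e+15 - 3.9816e+15) / (1.1316e+07 - 1.0483e+07)
= 4.5890e+14 / 8.3300e+05
= 5.5090e+08 m/s

5.5090e+08


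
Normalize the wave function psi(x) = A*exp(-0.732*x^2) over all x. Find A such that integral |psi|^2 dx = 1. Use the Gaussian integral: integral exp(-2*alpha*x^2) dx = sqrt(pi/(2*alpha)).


integral |psi|^2 dx = A^2 * sqrt(pi/(2*alpha)) = 1
A^2 = sqrt(2*alpha/pi)
= sqrt(2 * 0.732 / pi)
= 0.682646
A = sqrt(0.682646)
= 0.8262

0.8262


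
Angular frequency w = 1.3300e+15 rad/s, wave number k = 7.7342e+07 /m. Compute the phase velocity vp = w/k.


vp = w / k
= 1.3300e+15 / 7.7342e+07
= 1.7196e+07 m/s

1.7196e+07


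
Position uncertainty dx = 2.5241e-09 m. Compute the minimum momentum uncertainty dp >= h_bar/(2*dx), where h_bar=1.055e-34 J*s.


dp = h_bar / (2 * dx)
= 1.055e-34 / (2 * 2.5241e-09)
= 1.055e-34 / 5.0482e-09
= 2.0899e-26 kg*m/s

2.0899e-26


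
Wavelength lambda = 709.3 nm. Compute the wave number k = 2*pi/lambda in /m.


k = 2 * pi / lambda
= 6.2832 / (709.3e-9)
= 6.2832 / 7.0930e-07
= 8.8583e+06 /m

8.8583e+06


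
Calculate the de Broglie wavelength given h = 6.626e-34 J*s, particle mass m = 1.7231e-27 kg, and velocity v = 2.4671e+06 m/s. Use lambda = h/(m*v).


lambda = h / (m * v)
= 6.626e-34 / (1.7231e-27 * 2.4671e+06)
= 6.626e-34 / 4.2511e-21
= 1.5587e-13 m

1.5587e-13


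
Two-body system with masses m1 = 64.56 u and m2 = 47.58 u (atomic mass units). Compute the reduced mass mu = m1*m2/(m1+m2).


mu = m1 * m2 / (m1 + m2)
= 64.56 * 47.58 / (64.56 + 47.58)
= 3071.7648 / 112.14
= 27.3922 u

27.3922


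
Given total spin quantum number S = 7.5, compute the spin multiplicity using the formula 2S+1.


Spin multiplicity = 2S + 1
= 2 * 7.5 + 1
= 15.0 + 1
= 16

16


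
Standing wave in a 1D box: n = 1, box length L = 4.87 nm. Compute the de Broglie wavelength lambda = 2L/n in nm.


lambda = 2L / n
= 2 * 4.87 / 1
= 9.74 / 1
= 9.74 nm

9.74


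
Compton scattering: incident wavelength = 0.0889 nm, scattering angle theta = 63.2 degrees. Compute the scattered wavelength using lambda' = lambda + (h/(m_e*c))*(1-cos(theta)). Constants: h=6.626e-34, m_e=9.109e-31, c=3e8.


Compton wavelength: h/(m_e*c) = 2.4247e-12 m
d_lambda = 2.4247e-12 * (1 - cos(63.2 deg))
= 2.4247e-12 * 0.549122
= 1.3315e-12 m = 0.001331 nm
lambda' = 0.0889 + 0.001331
= 0.090231 nm

0.090231


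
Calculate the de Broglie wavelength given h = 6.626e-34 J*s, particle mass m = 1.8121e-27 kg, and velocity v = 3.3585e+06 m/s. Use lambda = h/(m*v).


lambda = h / (m * v)
= 6.626e-34 / (1.8121e-27 * 3.3585e+06)
= 6.626e-34 / 6.0859e-21
= 1.0887e-13 m

1.0887e-13


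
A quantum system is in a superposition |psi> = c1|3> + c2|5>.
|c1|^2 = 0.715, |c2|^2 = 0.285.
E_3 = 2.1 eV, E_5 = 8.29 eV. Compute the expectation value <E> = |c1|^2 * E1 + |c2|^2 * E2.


<E> = |c1|^2 * E1 + |c2|^2 * E2
= 0.715 * 2.1 + 0.285 * 8.29
= 1.5015 + 2.3626
= 3.8641 eV

3.8641


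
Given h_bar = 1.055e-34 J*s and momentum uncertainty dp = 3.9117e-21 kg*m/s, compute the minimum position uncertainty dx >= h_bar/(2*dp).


dx = h_bar / (2 * dp)
= 1.055e-34 / (2 * 3.9117e-21)
= 1.055e-34 / 7.8234e-21
= 1.3485e-14 m

1.3485e-14


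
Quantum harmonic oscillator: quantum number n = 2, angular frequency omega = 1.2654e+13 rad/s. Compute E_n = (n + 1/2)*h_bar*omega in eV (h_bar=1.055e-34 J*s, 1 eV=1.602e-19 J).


E = (n + 1/2) * h_bar * omega
= (2 + 0.5) * 1.055e-34 * 1.2654e+13
= 2.5 * 1.3350e-21
= 3.3375e-21 J
= 0.0208 eV

0.0208


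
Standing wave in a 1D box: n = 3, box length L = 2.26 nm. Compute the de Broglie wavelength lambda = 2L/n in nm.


lambda = 2L / n
= 2 * 2.26 / 3
= 4.52 / 3
= 1.5067 nm

1.5067


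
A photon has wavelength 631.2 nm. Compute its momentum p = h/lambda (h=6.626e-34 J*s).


p = h / lambda
= 6.626e-34 / (631.2e-9)
= 6.626e-34 / 6.3120e-07
= 1.0497e-27 kg*m/s

1.0497e-27


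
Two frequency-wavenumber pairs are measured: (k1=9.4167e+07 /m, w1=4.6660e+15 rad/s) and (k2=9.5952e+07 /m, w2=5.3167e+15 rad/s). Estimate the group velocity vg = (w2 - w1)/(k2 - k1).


vg = (w2 - w1) / (k2 - k1)
= (5.3167e+15 - 4.6660e+15) / (9.5952e+07 - 9.4167e+07)
= 6.5070e+14 / 1.7850e+06
= 3.6454e+08 m/s

3.6454e+08


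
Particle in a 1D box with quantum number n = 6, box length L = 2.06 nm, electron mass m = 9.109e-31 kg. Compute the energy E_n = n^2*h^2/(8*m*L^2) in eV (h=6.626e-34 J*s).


E = n^2 * h^2 / (8 * m * L^2)
= 6^2 * (6.626e-34)^2 / (8 * 9.109e-31 * (2.06e-9)^2)
= 36 * 4.3904e-67 / (8 * 9.109e-31 * 4.2436e-18)
= 5.1111e-19 J
= 3.1904 eV

3.1904


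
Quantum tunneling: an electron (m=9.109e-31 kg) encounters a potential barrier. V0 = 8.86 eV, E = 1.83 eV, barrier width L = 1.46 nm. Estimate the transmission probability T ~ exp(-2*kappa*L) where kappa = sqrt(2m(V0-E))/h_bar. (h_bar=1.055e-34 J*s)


V0 - E = 7.03 eV = 1.1262e-18 J
kappa = sqrt(2 * m * (V0-E)) / h_bar
= sqrt(2 * 9.109e-31 * 1.1262e-18) / 1.055e-34
= 1.3577e+10 /m
2*kappa*L = 2 * 1.3577e+10 * 1.46e-9
= 39.6451
T = exp(-39.6451) = 6.058237e-18

6.058237e-18


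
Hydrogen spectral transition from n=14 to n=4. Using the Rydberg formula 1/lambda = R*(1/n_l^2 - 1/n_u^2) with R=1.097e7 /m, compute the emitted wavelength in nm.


1/lambda = R * (1/n_l^2 - 1/n_u^2)
= 1.097e7 * (1/4^2 - 1/14^2)
= 1.097e7 * (0.0625 - 0.005102)
= 1.097e7 * 0.057398
= 6.2966e+05 /m
lambda = 1 / 6.2966e+05 = 1588.1698 nm

1588.1698


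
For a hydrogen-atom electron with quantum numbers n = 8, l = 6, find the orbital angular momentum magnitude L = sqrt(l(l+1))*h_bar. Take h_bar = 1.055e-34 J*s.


L = sqrt(l*(l+1)) * h_bar
= sqrt(6 * 7) * 1.055e-34
= sqrt(42) * 1.055e-34
= 6.4807 * 1.055e-34
= 6.8372e-34 J*s

6.8372e-34


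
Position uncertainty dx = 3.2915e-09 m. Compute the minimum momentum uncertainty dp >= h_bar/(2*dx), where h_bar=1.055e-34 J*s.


dp = h_bar / (2 * dx)
= 1.055e-34 / (2 * 3.2915e-09)
= 1.055e-34 / 6.5830e-09
= 1.6026e-26 kg*m/s

1.6026e-26


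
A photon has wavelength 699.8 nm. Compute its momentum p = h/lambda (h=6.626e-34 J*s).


p = h / lambda
= 6.626e-34 / (699.8e-9)
= 6.626e-34 / 6.9980e-07
= 9.4684e-28 kg*m/s

9.4684e-28


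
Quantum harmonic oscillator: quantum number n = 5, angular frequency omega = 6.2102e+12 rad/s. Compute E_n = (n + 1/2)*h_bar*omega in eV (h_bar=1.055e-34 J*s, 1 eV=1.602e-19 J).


E = (n + 1/2) * h_bar * omega
= (5 + 0.5) * 1.055e-34 * 6.2102e+12
= 5.5 * 6.5518e-22
= 3.6035e-21 J
= 0.0225 eV

0.0225


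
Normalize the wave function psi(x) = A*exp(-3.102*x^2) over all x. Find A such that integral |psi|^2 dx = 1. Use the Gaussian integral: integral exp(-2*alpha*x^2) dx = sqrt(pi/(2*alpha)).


integral |psi|^2 dx = A^2 * sqrt(pi/(2*alpha)) = 1
A^2 = sqrt(2*alpha/pi)
= sqrt(2 * 3.102 / pi)
= 1.405274
A = sqrt(1.405274)
= 1.1854

1.1854


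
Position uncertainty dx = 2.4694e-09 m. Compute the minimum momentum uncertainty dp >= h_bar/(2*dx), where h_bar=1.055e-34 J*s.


dp = h_bar / (2 * dx)
= 1.055e-34 / (2 * 2.4694e-09)
= 1.055e-34 / 4.9388e-09
= 2.1361e-26 kg*m/s

2.1361e-26


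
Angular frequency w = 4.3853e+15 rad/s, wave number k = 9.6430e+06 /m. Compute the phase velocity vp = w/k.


vp = w / k
= 4.3853e+15 / 9.6430e+06
= 4.5477e+08 m/s

4.5477e+08


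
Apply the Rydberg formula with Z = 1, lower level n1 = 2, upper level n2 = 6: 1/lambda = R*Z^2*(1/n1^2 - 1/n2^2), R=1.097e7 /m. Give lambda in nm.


1/lambda = R * Z^2 * (1/n1^2 - 1/n2^2)
= 1.097e7 * 1^2 * (1/2^2 - 1/6^2)
= 1.097e7 * 1 * (0.25 - 0.027778)
= 2.4378e+06 /m
lambda = 1 / 2.4378e+06
= 410.2097 nm

410.2097


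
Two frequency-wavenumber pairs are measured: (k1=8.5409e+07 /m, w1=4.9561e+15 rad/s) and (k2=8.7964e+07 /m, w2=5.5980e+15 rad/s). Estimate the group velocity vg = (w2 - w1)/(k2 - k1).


vg = (w2 - w1) / (k2 - k1)
= (5.5980e+15 - 4.9561e+15) / (8.7964e+07 - 8.5409e+07)
= 6.4190e+14 / 2.5550e+06
= 2.5123e+08 m/s

2.5123e+08


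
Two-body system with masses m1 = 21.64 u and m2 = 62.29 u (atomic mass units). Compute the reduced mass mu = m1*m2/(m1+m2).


mu = m1 * m2 / (m1 + m2)
= 21.64 * 62.29 / (21.64 + 62.29)
= 1347.9556 / 83.93
= 16.0605 u

16.0605


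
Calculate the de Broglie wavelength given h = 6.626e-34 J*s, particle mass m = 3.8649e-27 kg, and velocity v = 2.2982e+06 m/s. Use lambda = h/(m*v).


lambda = h / (m * v)
= 6.626e-34 / (3.8649e-27 * 2.2982e+06)
= 6.626e-34 / 8.8823e-21
= 7.4598e-14 m

7.4598e-14


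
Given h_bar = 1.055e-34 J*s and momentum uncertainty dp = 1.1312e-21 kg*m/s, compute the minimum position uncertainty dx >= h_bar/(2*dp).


dx = h_bar / (2 * dp)
= 1.055e-34 / (2 * 1.1312e-21)
= 1.055e-34 / 2.2624e-21
= 4.6632e-14 m

4.6632e-14


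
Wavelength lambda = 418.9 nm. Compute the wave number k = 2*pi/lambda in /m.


k = 2 * pi / lambda
= 6.2832 / (418.9e-9)
= 6.2832 / 4.1890e-07
= 1.4999e+07 /m

1.4999e+07


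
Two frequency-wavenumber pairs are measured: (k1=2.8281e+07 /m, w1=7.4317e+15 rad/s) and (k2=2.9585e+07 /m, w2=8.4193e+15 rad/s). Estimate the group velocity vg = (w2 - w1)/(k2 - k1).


vg = (w2 - w1) / (k2 - k1)
= (8.4193e+15 - 7.4317e+15) / (2.9585e+07 - 2.8281e+07)
= 9.8760e+14 / 1.3040e+06
= 7.5736e+08 m/s

7.5736e+08


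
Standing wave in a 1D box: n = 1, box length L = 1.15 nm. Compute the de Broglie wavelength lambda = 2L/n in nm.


lambda = 2L / n
= 2 * 1.15 / 1
= 2.3 / 1
= 2.3 nm

2.3


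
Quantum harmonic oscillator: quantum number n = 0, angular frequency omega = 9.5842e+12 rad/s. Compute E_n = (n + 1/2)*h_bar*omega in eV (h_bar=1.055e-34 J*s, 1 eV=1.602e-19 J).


E = (n + 1/2) * h_bar * omega
= (0 + 0.5) * 1.055e-34 * 9.5842e+12
= 0.5 * 1.0111e-21
= 5.0557e-22 J
= 0.0032 eV

0.0032


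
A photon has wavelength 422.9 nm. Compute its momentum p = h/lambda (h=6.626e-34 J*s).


p = h / lambda
= 6.626e-34 / (422.9e-9)
= 6.626e-34 / 4.2290e-07
= 1.5668e-27 kg*m/s

1.5668e-27


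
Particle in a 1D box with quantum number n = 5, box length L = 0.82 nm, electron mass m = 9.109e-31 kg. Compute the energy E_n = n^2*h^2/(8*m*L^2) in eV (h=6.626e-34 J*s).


E = n^2 * h^2 / (8 * m * L^2)
= 5^2 * (6.626e-34)^2 / (8 * 9.109e-31 * (0.82e-9)^2)
= 25 * 4.3904e-67 / (8 * 9.109e-31 * 6.7240e-19)
= 2.2400e-18 J
= 13.9827 eV

13.9827


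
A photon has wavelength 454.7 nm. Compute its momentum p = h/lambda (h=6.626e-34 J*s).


p = h / lambda
= 6.626e-34 / (454.7e-9)
= 6.626e-34 / 4.5470e-07
= 1.4572e-27 kg*m/s

1.4572e-27


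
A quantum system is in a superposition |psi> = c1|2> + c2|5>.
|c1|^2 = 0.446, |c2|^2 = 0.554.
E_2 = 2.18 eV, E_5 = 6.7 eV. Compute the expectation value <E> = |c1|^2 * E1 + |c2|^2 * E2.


<E> = |c1|^2 * E1 + |c2|^2 * E2
= 0.446 * 2.18 + 0.554 * 6.7
= 0.9723 + 3.7118
= 4.6841 eV

4.6841


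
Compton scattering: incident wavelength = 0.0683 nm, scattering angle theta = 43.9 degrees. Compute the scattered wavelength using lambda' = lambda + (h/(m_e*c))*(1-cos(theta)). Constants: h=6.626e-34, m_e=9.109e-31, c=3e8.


Compton wavelength: h/(m_e*c) = 2.4247e-12 m
d_lambda = 2.4247e-12 * (1 - cos(43.9 deg))
= 2.4247e-12 * 0.279449
= 6.7758e-13 m = 0.000678 nm
lambda' = 0.0683 + 0.000678
= 0.068978 nm

0.068978


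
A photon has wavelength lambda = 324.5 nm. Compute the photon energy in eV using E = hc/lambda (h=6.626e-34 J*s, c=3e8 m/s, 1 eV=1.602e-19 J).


E = hc / lambda
= (6.626e-34)(3e8) / (324.5e-9)
= 1.9878e-25 / 3.2450e-07
= 6.1257e-19 J
Converting to eV: 6.1257e-19 / 1.602e-19
= 3.8238 eV

3.8238


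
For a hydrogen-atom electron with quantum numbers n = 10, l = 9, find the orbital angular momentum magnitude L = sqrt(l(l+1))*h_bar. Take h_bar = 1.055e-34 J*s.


L = sqrt(l*(l+1)) * h_bar
= sqrt(9 * 10) * 1.055e-34
= sqrt(90) * 1.055e-34
= 9.4868 * 1.055e-34
= 1.0009e-33 J*s

1.0009e-33


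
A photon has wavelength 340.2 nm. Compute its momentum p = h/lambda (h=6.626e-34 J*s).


p = h / lambda
= 6.626e-34 / (340.2e-9)
= 6.626e-34 / 3.4020e-07
= 1.9477e-27 kg*m/s

1.9477e-27


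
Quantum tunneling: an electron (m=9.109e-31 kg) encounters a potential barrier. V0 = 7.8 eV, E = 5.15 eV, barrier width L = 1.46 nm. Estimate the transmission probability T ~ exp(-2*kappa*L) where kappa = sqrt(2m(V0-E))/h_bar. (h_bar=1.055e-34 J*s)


V0 - E = 2.65 eV = 4.2453e-19 J
kappa = sqrt(2 * m * (V0-E)) / h_bar
= sqrt(2 * 9.109e-31 * 4.2453e-19) / 1.055e-34
= 8.3359e+09 /m
2*kappa*L = 2 * 8.3359e+09 * 1.46e-9
= 24.3408
T = exp(-24.3408) = 2.684867e-11

2.684867e-11


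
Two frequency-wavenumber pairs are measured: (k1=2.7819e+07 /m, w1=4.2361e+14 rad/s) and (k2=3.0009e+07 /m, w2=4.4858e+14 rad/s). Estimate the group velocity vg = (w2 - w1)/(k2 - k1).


vg = (w2 - w1) / (k2 - k1)
= (4.4858e+14 - 4.2361e+14) / (3.0009e+07 - 2.7819e+07)
= 2.4970e+13 / 2.1900e+06
= 1.1402e+07 m/s

1.1402e+07


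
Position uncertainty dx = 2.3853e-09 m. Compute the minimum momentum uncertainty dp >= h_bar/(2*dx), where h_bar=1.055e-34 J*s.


dp = h_bar / (2 * dx)
= 1.055e-34 / (2 * 2.3853e-09)
= 1.055e-34 / 4.7706e-09
= 2.2115e-26 kg*m/s

2.2115e-26


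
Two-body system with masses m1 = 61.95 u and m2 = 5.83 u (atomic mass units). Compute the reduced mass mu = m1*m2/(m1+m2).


mu = m1 * m2 / (m1 + m2)
= 61.95 * 5.83 / (61.95 + 5.83)
= 361.1685 / 67.78
= 5.3285 u

5.3285


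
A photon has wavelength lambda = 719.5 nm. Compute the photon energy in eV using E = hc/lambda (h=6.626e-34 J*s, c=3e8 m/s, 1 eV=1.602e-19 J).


E = hc / lambda
= (6.626e-34)(3e8) / (719.5e-9)
= 1.9878e-25 / 7.1950e-07
= 2.7628e-19 J
Converting to eV: 2.7628e-19 / 1.602e-19
= 1.7246 eV

1.7246


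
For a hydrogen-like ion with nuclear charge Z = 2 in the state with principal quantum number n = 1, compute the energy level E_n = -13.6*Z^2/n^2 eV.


E_n = -13.6 * Z^2 / n^2
= -13.6 * 2^2 / 1^2
= -13.6 * 4 / 1
= -54.4 eV

-54.4


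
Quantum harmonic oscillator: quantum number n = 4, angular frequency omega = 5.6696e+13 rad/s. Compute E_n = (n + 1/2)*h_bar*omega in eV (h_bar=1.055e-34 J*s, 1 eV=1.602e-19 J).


E = (n + 1/2) * h_bar * omega
= (4 + 0.5) * 1.055e-34 * 5.6696e+13
= 4.5 * 5.9814e-21
= 2.6916e-20 J
= 0.168 eV

0.168


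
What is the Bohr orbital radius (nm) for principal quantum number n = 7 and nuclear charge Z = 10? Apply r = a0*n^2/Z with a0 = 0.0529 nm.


r = a0 * n^2 / Z
= 0.0529 * 7^2 / 10
= 0.0529 * 49 / 10
= 0.2592 nm

0.2592


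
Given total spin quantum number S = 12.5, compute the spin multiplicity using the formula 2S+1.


Spin multiplicity = 2S + 1
= 2 * 12.5 + 1
= 25.0 + 1
= 26

26


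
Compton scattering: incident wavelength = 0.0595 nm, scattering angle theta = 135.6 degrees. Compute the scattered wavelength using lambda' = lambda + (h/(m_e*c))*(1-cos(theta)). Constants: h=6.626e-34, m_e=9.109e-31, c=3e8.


Compton wavelength: h/(m_e*c) = 2.4247e-12 m
d_lambda = 2.4247e-12 * (1 - cos(135.6 deg))
= 2.4247e-12 * 1.714473
= 4.1571e-12 m = 0.004157 nm
lambda' = 0.0595 + 0.004157
= 0.063657 nm

0.063657


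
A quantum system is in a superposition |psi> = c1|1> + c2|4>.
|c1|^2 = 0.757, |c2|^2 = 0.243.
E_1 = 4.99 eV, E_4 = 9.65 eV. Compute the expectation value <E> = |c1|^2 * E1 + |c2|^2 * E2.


<E> = |c1|^2 * E1 + |c2|^2 * E2
= 0.757 * 4.99 + 0.243 * 9.65
= 3.7774 + 2.3449
= 6.1224 eV

6.1224


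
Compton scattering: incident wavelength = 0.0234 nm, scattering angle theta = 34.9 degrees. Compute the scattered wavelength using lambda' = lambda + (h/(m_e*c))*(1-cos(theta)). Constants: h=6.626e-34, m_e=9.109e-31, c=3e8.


Compton wavelength: h/(m_e*c) = 2.4247e-12 m
d_lambda = 2.4247e-12 * (1 - cos(34.9 deg))
= 2.4247e-12 * 0.179848
= 4.3608e-13 m = 0.000436 nm
lambda' = 0.0234 + 0.000436
= 0.023836 nm

0.023836


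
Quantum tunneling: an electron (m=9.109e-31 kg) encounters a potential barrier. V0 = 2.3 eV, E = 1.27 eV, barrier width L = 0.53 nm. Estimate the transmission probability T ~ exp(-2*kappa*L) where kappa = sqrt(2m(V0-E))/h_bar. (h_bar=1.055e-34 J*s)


V0 - E = 1.03 eV = 1.6501e-19 J
kappa = sqrt(2 * m * (V0-E)) / h_bar
= sqrt(2 * 9.109e-31 * 1.6501e-19) / 1.055e-34
= 5.1969e+09 /m
2*kappa*L = 2 * 5.1969e+09 * 0.53e-9
= 5.5088
T = exp(-5.5088) = 4.051139e-03

4.051139e-03


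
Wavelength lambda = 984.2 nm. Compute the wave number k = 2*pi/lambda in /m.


k = 2 * pi / lambda
= 6.2832 / (984.2e-9)
= 6.2832 / 9.8420e-07
= 6.3841e+06 /m

6.3841e+06


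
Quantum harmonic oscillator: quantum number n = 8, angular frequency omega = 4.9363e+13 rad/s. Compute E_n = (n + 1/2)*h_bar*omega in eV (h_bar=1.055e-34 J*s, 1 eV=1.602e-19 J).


E = (n + 1/2) * h_bar * omega
= (8 + 0.5) * 1.055e-34 * 4.9363e+13
= 8.5 * 5.2078e-21
= 4.4266e-20 J
= 0.2763 eV

0.2763


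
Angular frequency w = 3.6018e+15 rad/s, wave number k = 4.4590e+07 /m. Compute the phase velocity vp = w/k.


vp = w / k
= 3.6018e+15 / 4.4590e+07
= 8.0776e+07 m/s

8.0776e+07


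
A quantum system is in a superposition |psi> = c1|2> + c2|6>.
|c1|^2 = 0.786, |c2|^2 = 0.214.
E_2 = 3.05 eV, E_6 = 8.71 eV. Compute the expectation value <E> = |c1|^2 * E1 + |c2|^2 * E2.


<E> = |c1|^2 * E1 + |c2|^2 * E2
= 0.786 * 3.05 + 0.214 * 8.71
= 2.3973 + 1.8639
= 4.2612 eV

4.2612


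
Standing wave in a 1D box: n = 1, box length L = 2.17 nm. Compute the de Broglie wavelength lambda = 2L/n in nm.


lambda = 2L / n
= 2 * 2.17 / 1
= 4.34 / 1
= 4.34 nm

4.34


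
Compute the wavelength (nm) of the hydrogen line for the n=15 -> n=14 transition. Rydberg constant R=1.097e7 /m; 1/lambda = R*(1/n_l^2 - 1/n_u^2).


1/lambda = R * (1/n_l^2 - 1/n_u^2)
= 1.097e7 * (1/14^2 - 1/15^2)
= 1.097e7 * (0.005102 - 0.004444)
= 1.097e7 * 0.000658
= 7.2138e+03 /m
lambda = 1 / 7.2138e+03 = 138622.5757 nm

138622.5757


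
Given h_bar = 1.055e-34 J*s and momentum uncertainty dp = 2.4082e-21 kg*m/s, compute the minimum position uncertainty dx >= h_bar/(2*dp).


dx = h_bar / (2 * dp)
= 1.055e-34 / (2 * 2.4082e-21)
= 1.055e-34 / 4.8164e-21
= 2.1904e-14 m

2.1904e-14


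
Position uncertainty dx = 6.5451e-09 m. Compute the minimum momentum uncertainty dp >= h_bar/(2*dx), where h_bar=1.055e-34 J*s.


dp = h_bar / (2 * dx)
= 1.055e-34 / (2 * 6.5451e-09)
= 1.055e-34 / 1.3090e-08
= 8.0595e-27 kg*m/s

8.0595e-27


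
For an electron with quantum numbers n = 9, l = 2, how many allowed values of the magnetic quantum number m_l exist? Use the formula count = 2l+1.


m_l ranges from -l to +l in integer steps
So m_l goes from -2 to +2
Count = 2l + 1 = 2*2 + 1
= 5

5


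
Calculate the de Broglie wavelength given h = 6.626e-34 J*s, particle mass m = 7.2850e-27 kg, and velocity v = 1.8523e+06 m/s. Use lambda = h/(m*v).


lambda = h / (m * v)
= 6.626e-34 / (7.2850e-27 * 1.8523e+06)
= 6.626e-34 / 1.3494e-20
= 4.9103e-14 m

4.9103e-14


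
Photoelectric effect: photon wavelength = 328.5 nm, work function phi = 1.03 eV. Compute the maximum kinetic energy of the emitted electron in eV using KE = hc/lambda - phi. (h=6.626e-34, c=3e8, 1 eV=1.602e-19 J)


E_photon = hc / lambda
= (6.626e-34)(3e8) / (328.5e-9)
= 6.0511e-19 J
= 3.7772 eV
KE = E_photon - phi
= 3.7772 - 1.03
= 2.7472 eV

2.7472


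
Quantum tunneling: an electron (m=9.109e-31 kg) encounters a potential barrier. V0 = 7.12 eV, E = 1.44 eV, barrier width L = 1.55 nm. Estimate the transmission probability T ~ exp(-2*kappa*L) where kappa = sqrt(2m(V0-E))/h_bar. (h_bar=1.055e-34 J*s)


V0 - E = 5.68 eV = 9.0994e-19 J
kappa = sqrt(2 * m * (V0-E)) / h_bar
= sqrt(2 * 9.109e-31 * 9.0994e-19) / 1.055e-34
= 1.2204e+10 /m
2*kappa*L = 2 * 1.2204e+10 * 1.55e-9
= 37.8325
T = exp(-37.8325) = 3.711550e-17

3.711550e-17


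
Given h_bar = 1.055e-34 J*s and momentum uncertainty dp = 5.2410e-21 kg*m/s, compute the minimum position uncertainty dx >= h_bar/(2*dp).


dx = h_bar / (2 * dp)
= 1.055e-34 / (2 * 5.2410e-21)
= 1.055e-34 / 1.0482e-20
= 1.0065e-14 m

1.0065e-14


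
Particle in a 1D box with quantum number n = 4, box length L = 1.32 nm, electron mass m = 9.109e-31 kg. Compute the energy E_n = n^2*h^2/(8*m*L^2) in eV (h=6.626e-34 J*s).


E = n^2 * h^2 / (8 * m * L^2)
= 4^2 * (6.626e-34)^2 / (8 * 9.109e-31 * (1.32e-9)^2)
= 16 * 4.3904e-67 / (8 * 9.109e-31 * 1.7424e-18)
= 5.5324e-19 J
= 3.4534 eV

3.4534


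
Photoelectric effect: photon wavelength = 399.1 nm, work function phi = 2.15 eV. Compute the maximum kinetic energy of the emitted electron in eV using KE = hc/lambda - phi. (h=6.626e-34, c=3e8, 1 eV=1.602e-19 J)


E_photon = hc / lambda
= (6.626e-34)(3e8) / (399.1e-9)
= 4.9807e-19 J
= 3.1091 eV
KE = E_photon - phi
= 3.1091 - 2.15
= 0.9591 eV

0.9591


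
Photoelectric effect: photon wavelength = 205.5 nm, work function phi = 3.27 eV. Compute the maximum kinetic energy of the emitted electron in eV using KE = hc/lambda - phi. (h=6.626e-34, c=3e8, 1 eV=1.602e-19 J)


E_photon = hc / lambda
= (6.626e-34)(3e8) / (205.5e-9)
= 9.6730e-19 J
= 6.0381 eV
KE = E_photon - phi
= 6.0381 - 3.27
= 2.7681 eV

2.7681


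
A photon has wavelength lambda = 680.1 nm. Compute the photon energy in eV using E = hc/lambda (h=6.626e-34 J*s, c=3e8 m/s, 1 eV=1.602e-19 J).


E = hc / lambda
= (6.626e-34)(3e8) / (680.1e-9)
= 1.9878e-25 / 6.8010e-07
= 2.9228e-19 J
Converting to eV: 2.9228e-19 / 1.602e-19
= 1.8245 eV

1.8245


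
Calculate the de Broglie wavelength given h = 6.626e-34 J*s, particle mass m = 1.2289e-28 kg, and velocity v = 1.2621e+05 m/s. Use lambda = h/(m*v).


lambda = h / (m * v)
= 6.626e-34 / (1.2289e-28 * 1.2621e+05)
= 6.626e-34 / 1.5510e-23
= 4.2721e-11 m

4.2721e-11


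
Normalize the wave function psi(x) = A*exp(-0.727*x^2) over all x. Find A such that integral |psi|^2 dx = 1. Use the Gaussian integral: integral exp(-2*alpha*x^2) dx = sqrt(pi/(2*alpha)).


integral |psi|^2 dx = A^2 * sqrt(pi/(2*alpha)) = 1
A^2 = sqrt(2*alpha/pi)
= sqrt(2 * 0.727 / pi)
= 0.680311
A = sqrt(0.680311)
= 0.8248

0.8248


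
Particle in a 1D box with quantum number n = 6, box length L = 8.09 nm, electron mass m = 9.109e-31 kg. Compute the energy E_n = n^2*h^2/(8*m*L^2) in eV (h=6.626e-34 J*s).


E = n^2 * h^2 / (8 * m * L^2)
= 6^2 * (6.626e-34)^2 / (8 * 9.109e-31 * (8.09e-9)^2)
= 36 * 4.3904e-67 / (8 * 9.109e-31 * 6.5448e-17)
= 3.3140e-20 J
= 0.2069 eV

0.2069


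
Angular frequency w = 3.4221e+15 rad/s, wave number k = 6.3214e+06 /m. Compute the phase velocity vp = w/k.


vp = w / k
= 3.4221e+15 / 6.3214e+06
= 5.4135e+08 m/s

5.4135e+08


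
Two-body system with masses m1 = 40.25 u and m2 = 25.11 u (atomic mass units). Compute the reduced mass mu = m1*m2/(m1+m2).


mu = m1 * m2 / (m1 + m2)
= 40.25 * 25.11 / (40.25 + 25.11)
= 1010.6775 / 65.36
= 15.4632 u

15.4632


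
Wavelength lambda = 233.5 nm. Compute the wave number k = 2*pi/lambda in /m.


k = 2 * pi / lambda
= 6.2832 / (233.5e-9)
= 6.2832 / 2.3350e-07
= 2.6909e+07 /m

2.6909e+07


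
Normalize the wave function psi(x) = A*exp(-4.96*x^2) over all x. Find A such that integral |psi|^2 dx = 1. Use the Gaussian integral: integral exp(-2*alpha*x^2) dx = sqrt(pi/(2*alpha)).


integral |psi|^2 dx = A^2 * sqrt(pi/(2*alpha)) = 1
A^2 = sqrt(2*alpha/pi)
= sqrt(2 * 4.96 / pi)
= 1.776973
A = sqrt(1.776973)
= 1.333

1.333


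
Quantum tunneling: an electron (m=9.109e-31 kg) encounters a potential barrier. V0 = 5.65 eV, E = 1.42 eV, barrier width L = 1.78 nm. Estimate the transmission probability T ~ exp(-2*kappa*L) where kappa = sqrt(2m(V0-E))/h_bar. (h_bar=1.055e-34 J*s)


V0 - E = 4.23 eV = 6.7765e-19 J
kappa = sqrt(2 * m * (V0-E)) / h_bar
= sqrt(2 * 9.109e-31 * 6.7765e-19) / 1.055e-34
= 1.0532e+10 /m
2*kappa*L = 2 * 1.0532e+10 * 1.78e-9
= 37.4929
T = exp(-37.4929) = 5.212300e-17

5.212300e-17


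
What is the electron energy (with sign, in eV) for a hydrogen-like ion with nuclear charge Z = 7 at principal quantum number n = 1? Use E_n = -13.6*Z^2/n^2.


E_n = -13.6 * Z^2 / n^2
= -13.6 * 7^2 / 1^2
= -13.6 * 49 / 1
= -666.4 eV

-666.4


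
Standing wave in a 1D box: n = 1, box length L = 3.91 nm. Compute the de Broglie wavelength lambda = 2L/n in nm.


lambda = 2L / n
= 2 * 3.91 / 1
= 7.82 / 1
= 7.82 nm

7.82


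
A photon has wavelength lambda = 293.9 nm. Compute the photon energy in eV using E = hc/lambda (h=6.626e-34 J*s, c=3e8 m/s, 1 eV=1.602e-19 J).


E = hc / lambda
= (6.626e-34)(3e8) / (293.9e-9)
= 1.9878e-25 / 2.9390e-07
= 6.7635e-19 J
Converting to eV: 6.7635e-19 / 1.602e-19
= 4.2219 eV

4.2219


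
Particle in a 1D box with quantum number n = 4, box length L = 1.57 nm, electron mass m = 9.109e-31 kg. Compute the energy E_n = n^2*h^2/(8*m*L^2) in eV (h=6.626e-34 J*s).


E = n^2 * h^2 / (8 * m * L^2)
= 4^2 * (6.626e-34)^2 / (8 * 9.109e-31 * (1.57e-9)^2)
= 16 * 4.3904e-67 / (8 * 9.109e-31 * 2.4649e-18)
= 3.9108e-19 J
= 2.4412 eV

2.4412


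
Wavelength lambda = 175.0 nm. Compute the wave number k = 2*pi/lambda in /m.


k = 2 * pi / lambda
= 6.2832 / (175.0e-9)
= 6.2832 / 1.7500e-07
= 3.5904e+07 /m

3.5904e+07


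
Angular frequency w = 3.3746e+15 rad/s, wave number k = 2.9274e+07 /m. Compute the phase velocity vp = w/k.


vp = w / k
= 3.3746e+15 / 2.9274e+07
= 1.1528e+08 m/s

1.1528e+08


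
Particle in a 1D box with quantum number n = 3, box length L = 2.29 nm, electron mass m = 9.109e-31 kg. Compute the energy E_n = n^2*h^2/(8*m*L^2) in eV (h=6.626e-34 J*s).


E = n^2 * h^2 / (8 * m * L^2)
= 3^2 * (6.626e-34)^2 / (8 * 9.109e-31 * (2.29e-9)^2)
= 9 * 4.3904e-67 / (8 * 9.109e-31 * 5.2441e-18)
= 1.0340e-19 J
= 0.6454 eV

0.6454


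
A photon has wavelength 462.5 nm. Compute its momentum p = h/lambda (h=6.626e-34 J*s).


p = h / lambda
= 6.626e-34 / (462.5e-9)
= 6.626e-34 / 4.6250e-07
= 1.4326e-27 kg*m/s

1.4326e-27


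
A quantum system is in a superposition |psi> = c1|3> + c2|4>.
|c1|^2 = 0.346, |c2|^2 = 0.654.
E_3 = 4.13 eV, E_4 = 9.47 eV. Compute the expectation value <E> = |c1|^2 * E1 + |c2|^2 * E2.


<E> = |c1|^2 * E1 + |c2|^2 * E2
= 0.346 * 4.13 + 0.654 * 9.47
= 1.429 + 6.1934
= 7.6224 eV

7.6224


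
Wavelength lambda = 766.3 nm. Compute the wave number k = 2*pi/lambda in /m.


k = 2 * pi / lambda
= 6.2832 / (766.3e-9)
= 6.2832 / 7.6630e-07
= 8.1994e+06 /m

8.1994e+06


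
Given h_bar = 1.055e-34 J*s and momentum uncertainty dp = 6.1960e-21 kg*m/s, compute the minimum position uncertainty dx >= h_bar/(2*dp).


dx = h_bar / (2 * dp)
= 1.055e-34 / (2 * 6.1960e-21)
= 1.055e-34 / 1.2392e-20
= 8.5136e-15 m

8.5136e-15


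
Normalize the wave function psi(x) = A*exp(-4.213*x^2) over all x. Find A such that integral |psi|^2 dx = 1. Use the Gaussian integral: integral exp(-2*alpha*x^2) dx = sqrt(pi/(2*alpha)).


integral |psi|^2 dx = A^2 * sqrt(pi/(2*alpha)) = 1
A^2 = sqrt(2*alpha/pi)
= sqrt(2 * 4.213 / pi)
= 1.637705
A = sqrt(1.637705)
= 1.2797

1.2797


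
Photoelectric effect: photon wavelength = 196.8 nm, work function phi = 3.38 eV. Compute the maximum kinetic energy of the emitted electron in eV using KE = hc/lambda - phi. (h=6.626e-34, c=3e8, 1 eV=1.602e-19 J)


E_photon = hc / lambda
= (6.626e-34)(3e8) / (196.8e-9)
= 1.0101e-18 J
= 6.305 eV
KE = E_photon - phi
= 6.305 - 3.38
= 2.925 eV

2.925


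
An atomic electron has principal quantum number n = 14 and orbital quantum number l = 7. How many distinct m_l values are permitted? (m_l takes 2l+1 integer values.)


m_l ranges from -l to +l in integer steps
So m_l goes from -7 to +7
Count = 2l + 1 = 2*7 + 1
= 15

15


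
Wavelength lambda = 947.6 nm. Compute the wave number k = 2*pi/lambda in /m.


k = 2 * pi / lambda
= 6.2832 / (947.6e-9)
= 6.2832 / 9.4760e-07
= 6.6306e+06 /m

6.6306e+06


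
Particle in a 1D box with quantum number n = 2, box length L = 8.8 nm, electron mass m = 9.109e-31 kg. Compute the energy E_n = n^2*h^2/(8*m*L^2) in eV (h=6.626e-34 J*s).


E = n^2 * h^2 / (8 * m * L^2)
= 2^2 * (6.626e-34)^2 / (8 * 9.109e-31 * (8.8e-9)^2)
= 4 * 4.3904e-67 / (8 * 9.109e-31 * 7.7440e-17)
= 3.1120e-21 J
= 0.0194 eV

0.0194


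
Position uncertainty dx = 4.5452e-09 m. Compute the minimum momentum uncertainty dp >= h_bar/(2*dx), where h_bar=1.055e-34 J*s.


dp = h_bar / (2 * dx)
= 1.055e-34 / (2 * 4.5452e-09)
= 1.055e-34 / 9.0904e-09
= 1.1606e-26 kg*m/s

1.1606e-26


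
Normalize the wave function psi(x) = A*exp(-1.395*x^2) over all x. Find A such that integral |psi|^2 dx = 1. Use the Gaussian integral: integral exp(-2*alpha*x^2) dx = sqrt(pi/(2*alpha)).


integral |psi|^2 dx = A^2 * sqrt(pi/(2*alpha)) = 1
A^2 = sqrt(2*alpha/pi)
= sqrt(2 * 1.395 / pi)
= 0.942382
A = sqrt(0.942382)
= 0.9708

0.9708


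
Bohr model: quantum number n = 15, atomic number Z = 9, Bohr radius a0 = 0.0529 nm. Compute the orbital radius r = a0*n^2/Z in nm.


r = a0 * n^2 / Z
= 0.0529 * 15^2 / 9
= 0.0529 * 225 / 9
= 1.3225 nm

1.3225


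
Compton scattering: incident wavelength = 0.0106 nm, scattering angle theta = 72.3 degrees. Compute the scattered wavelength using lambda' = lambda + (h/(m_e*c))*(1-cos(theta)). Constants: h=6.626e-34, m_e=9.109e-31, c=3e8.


Compton wavelength: h/(m_e*c) = 2.4247e-12 m
d_lambda = 2.4247e-12 * (1 - cos(72.3 deg))
= 2.4247e-12 * 0.695967
= 1.6875e-12 m = 0.001688 nm
lambda' = 0.0106 + 0.001688
= 0.012288 nm

0.012288


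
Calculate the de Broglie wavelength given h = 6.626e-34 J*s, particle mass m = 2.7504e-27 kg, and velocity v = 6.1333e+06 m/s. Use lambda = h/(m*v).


lambda = h / (m * v)
= 6.626e-34 / (2.7504e-27 * 6.1333e+06)
= 6.626e-34 / 1.6869e-20
= 3.9279e-14 m

3.9279e-14


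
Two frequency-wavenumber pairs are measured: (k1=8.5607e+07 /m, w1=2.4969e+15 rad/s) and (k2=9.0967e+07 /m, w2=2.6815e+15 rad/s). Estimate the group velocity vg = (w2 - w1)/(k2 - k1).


vg = (w2 - w1) / (k2 - k1)
= (2.6815e+15 - 2.4969e+15) / (9.0967e+07 - 8.5607e+07)
= 1.8460e+14 / 5.3600e+06
= 3.4440e+07 m/s

3.4440e+07


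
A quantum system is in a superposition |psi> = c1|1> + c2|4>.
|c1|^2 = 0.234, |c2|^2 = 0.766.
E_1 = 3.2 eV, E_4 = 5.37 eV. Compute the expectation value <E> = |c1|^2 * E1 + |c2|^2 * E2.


<E> = |c1|^2 * E1 + |c2|^2 * E2
= 0.234 * 3.2 + 0.766 * 5.37
= 0.7488 + 4.1134
= 4.8622 eV

4.8622
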